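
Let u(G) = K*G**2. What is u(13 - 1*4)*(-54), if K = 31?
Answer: -135594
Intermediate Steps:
u(G) = 31*G**2
u(13 - 1*4)*(-54) = (31*(13 - 1*4)**2)*(-54) = (31*(13 - 4)**2)*(-54) = (31*9**2)*(-54) = (31*81)*(-54) = 2511*(-54) = -135594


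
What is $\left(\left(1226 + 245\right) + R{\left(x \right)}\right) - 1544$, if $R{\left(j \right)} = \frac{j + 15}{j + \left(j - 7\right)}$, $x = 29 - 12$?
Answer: $- \frac{1939}{27} \approx -71.815$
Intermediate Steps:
$x = 17$
$R{\left(j \right)} = \frac{15 + j}{-7 + 2 j}$ ($R{\left(j \right)} = \frac{15 + j}{j + \left(-7 + j\right)} = \frac{15 + j}{-7 + 2 j}$)
$\left(\left(1226 + 245\right) + R{\left(x \right)}\right) - 1544 = \left(\left(1226 + 245\right) + \frac{15 + 17}{-7 + 2 \cdot 17}\right) - 1544 = \left(1471 + \frac{1}{-7 + 34} \cdot 32\right) - 1544 = \left(1471 + \frac{1}{27} \cdot 32\right) - 1544 = \left(1471 + \frac{32}{27}\right) - 1544 = \frac{39749}{27} - 1544 = - \frac{1939}{27}$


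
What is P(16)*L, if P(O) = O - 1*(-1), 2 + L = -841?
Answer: -14331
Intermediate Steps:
L = -843 (L = -2 - 841 = -843)
P(O) = 1 + O (P(O) = O + 1 = 1 + O)
P(16)*L = (1 + 16)*(-843) = 17*(-843) = -14331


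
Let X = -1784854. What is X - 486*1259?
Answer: -2396728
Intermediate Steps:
X - 486*1259 = -1784854 - 486*1259 = -1784854 - 1*611874 = -1784854 - 611874 = -2396728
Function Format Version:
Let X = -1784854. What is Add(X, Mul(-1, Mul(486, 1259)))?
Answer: -2396728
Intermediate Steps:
Add(X, Mul(-1, Mul(486, 1259))) = Add(-1784854, Mul(-1, Mul(486, 1259))) = Add(-1784854, Mul(-1, 611874)) = Add(-1784854, -611874) = -2396728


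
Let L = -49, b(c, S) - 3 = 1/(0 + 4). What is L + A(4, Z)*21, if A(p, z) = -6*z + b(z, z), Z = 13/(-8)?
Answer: 224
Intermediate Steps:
b(c, S) = 13/4 (b(c, S) = 3 + 1/(0 + 4) = 3 + 1/4 = 13/4)
Z = -13/8 (Z = 13*(-1/8) = -13/8 ≈ -1.6250)
A(p, z) = 13/4 - 6*z (A(p, z) = -6*z + 13/4 = 13/4 - 6*z)
L + A(4, Z)*21 = -49 + (13/4 - 6*(-13/8))*21 = -49 + (13/4 + 39/4)*21 = -49 + 13*21 = -49 + 273 = 224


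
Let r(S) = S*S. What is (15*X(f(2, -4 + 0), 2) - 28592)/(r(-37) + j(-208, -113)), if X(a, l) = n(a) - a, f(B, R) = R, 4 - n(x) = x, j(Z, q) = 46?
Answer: -28412/1415 ≈ -20.079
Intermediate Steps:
n(x) = 4 - x
X(a, l) = 4 - 2*a (X(a, l) = (4 - a) - a = 4 - 2*a)
r(S) = S²
(15*X(f(2, -4 + 0), 2) - 28592)/(r(-37) + j(-208, -113)) = (15*(4 - 2*(-4 + 0)) - 28592)/((-37)² + 46) = (15*(4 - 2*(-4)) - 28592)/(1369 + 46) = (15*(4 + 8) - 28592)/1415 = (15*12 - 28592)*(1/1415) = (180 - 28592)*(1/1415) = -28412*1/1415 = -28412/1415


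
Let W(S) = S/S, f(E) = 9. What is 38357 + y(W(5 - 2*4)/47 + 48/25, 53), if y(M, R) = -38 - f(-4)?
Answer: 38310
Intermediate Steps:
W(S) = 1
y(M, R) = -47 (y(M, R) = -38 - 1*9 = -38 - 9 = -47)
38357 + y(W(5 - 2*4)/47 + 48/25, 53) = 38357 - 47 = 38310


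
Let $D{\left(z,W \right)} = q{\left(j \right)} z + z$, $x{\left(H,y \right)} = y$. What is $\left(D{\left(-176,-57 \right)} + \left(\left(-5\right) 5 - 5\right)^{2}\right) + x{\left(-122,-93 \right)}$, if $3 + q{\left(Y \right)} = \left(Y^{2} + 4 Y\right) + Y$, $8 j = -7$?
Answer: $\frac{7177}{4} \approx 1794.3$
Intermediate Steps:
$j = - \frac{7}{8}$ ($j = \frac{1}{8} \left(-7\right) = - \frac{7}{8} \approx -0.875$)
$q{\left(Y \right)} = -3 + Y^{2} + 5 Y$ ($q{\left(Y \right)} = -3 + \left(\left(Y^{2} + 4 Y\right) + Y\right) = -3 + \left(Y^{2} + 5 Y\right) = -3 + Y^{2} + 5 Y$)
$D{\left(z,W \right)} = - \frac{359 z}{64}$ ($D{\left(z,W \right)} = \left(-3 + \left(- \frac{7}{8}\right)^{2} + 5 \left(- \frac{7}{8}\right)\right) z + z = \left(-3 + \frac{49}{64} - \frac{35}{8}\right) z + z = - \frac{423 z}{64} + z = - \frac{359 z}{64}$)
$\left(D{\left(-176,-57 \right)} + \left(\left(-5\right) 5 - 5\right)^{2}\right) + x{\left(-122,-93 \right)} = \left(\left(- \frac{359}{64}\right) \left(-176\right) + \left(\left(-5\right) 5 - 5\right)^{2}\right) - 93 = \left(\frac{3949}{4} + \left(-25 - 5\right)^{2}\right) - 93 = \left(\frac{3949}{4} + \left(-30\right)^{2}\right) - 93 = \left(\frac{3949}{4} + 900\right) - 93 = \frac{7549}{4} - 93 = \frac{7177}{4}$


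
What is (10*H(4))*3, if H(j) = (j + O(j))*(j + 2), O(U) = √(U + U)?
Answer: 720 + 360*√2 ≈ 1229.1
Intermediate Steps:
O(U) = √2*√U (O(U) = √(2*U) = √2*√U)
H(j) = (2 + j)*(j + √2*√j) (H(j) = (j + √2*√j)*(j + 2) = (j + √2*√j)*(2 + j) = (2 + j)*(j + √2*√j))
(10*H(4))*3 = (10*(4² + 2*4 + √2*4^(3/2) + 2*√2*√4))*3 = (10*(16 + 8 + √2*8 + 2*√2*2))*3 = (10*(16 + 8 + 8*√2 + 4*√2))*3 = (10*(24 + 12*√2))*3 = (240 + 120*√2)*3 = 720 + 360*√2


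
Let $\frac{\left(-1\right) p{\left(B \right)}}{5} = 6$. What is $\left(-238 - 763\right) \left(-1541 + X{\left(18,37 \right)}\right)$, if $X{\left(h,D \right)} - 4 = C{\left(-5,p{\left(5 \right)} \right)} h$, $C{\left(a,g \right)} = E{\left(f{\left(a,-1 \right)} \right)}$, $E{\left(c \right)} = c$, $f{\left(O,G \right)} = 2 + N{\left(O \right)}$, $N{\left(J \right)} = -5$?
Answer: $1592591$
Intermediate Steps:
$p{\left(B \right)} = -30$ ($p{\left(B \right)} = \left(-5\right) 6 = -30$)
$f{\left(O,G \right)} = -3$ ($f{\left(O,G \right)} = 2 - 5 = -3$)
$C{\left(a,g \right)} = -3$
$X{\left(h,D \right)} = 4 - 3 h$
$\left(-238 - 763\right) \left(-1541 + X{\left(18,37 \right)}\right) = \left(-238 - 763\right) \left(-1541 + \left(4 - 54\right)\right) = - 1001 \left(-1541 - 50\right) = \left(-1001\right) \left(-1591\right) = 1592591$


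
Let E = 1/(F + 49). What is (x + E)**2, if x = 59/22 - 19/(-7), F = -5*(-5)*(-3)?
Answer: 28761769/1002001 ≈ 28.704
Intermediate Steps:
F = -75 (F = 25*(-3) = -75)
x = 831/154 (x = 59*(1/22) - 19*(-1/7) = 59/22 + 19/7 = 831/154 ≈ 5.3961)
E = -1/26 (E = 1/(-75 + 49) = 1/(-26) = -1/26 ≈ -0.038462)
(x + E)**2 = (831/154 - 1/26)**2 = (5363/1001)**2 = 28761769/1002001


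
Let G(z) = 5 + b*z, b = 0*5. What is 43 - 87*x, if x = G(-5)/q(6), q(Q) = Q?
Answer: -59/2 ≈ -29.500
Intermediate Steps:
b = 0
G(z) = 5 (G(z) = 5 + 0*z = 5 + 0 = 5)
x = ⅚ (x = 5/6 = 5*(⅙) = ⅚ ≈ 0.83333)
43 - 87*x = 43 - 87*⅚ = 43 - 145/2 = -59/2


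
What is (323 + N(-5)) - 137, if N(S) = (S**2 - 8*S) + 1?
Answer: 252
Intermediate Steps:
N(S) = 1 + S**2 - 8*S
(323 + N(-5)) - 137 = (323 + (1 + (-5)**2 - 8*(-5))) - 137 = (323 + (1 + 25 + 40)) - 137 = (323 + 66) - 137 = 389 - 137 = 252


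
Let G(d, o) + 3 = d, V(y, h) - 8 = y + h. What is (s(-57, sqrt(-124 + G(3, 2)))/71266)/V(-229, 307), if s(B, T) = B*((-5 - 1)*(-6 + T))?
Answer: -513/1532219 + 171*I*sqrt(31)/1532219 ≈ -0.00033481 + 0.00062138*I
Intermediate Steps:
V(y, h) = 8 + h + y (V(y, h) = 8 + (y + h) = 8 + (h + y) = 8 + h + y)
G(d, o) = -3 + d
s(B, T) = B*(36 - 6*T) (s(B, T) = B*(-6*(-6 + T)) = B*(36 - 6*T))
(s(-57, sqrt(-124 + G(3, 2)))/71266)/V(-229, 307) = ((6*(-57)*(6 - sqrt(-124 + (-3 + 3))))/71266)/(8 + 307 - 229) = ((6*(-57)*(6 - sqrt(-124 + 0)))*(1/71266))/86 = ((6*(-57)*(6 - sqrt(-124)))*(1/71266))*(1/86) = ((6*(-57)*(6 - 2*I*sqrt(31)))*(1/71266))*(1/86) = ((-2052 + 684*I*sqrt(31))*(1/71266))*(1/86) = (-1026/35633 + 342*I*sqrt(31)/35633)*(1/86) = -513/1532219 + 171*I*sqrt(31)/1532219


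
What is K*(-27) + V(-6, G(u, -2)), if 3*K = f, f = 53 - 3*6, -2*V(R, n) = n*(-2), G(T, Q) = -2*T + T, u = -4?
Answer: -311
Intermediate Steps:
G(T, Q) = -T
V(R, n) = n (V(R, n) = -n*(-2)/2 = -(-1)*n = n)
f = 35 (f = 53 - 1*18 = 53 - 18 = 35)
K = 35/3 (K = (1/3)*35 = 35/3 ≈ 11.667)
K*(-27) + V(-6, G(u, -2)) = (35/3)*(-27) - 1*(-4) = -315 + 4 = -311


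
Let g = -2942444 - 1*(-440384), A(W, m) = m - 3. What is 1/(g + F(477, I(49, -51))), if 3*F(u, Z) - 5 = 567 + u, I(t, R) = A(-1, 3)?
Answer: -3/7505131 ≈ -3.9973e-7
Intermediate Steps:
A(W, m) = -3 + m
I(t, R) = 0 (I(t, R) = -3 + 3 = 0)
F(u, Z) = 572/3 + u/3 (F(u, Z) = 5/3 + (567 + u)/3 = 5/3 + (189 + u/3) = 572/3 + u/3)
g = -2502060 (g = -2942444 + 440384 = -2502060)
1/(g + F(477, I(49, -51))) = 1/(-2502060 + (572/3 + (⅓)*477)) = 1/(-2502060 + (572/3 + 159)) = 1/(-2502060 + 1049/3) = 1/(-7505131/3) = -3/7505131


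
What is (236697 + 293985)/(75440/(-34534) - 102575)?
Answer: -9163286094/1771200245 ≈ -5.1735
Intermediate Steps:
(236697 + 293985)/(75440/(-34534) - 102575) = 530682/(75440*(-1/34534) - 102575) = 530682/(-37720/17267 - 102575) = 530682/(-1771200245/17267) = 530682*(-17267/1771200245) = -9163286094/1771200245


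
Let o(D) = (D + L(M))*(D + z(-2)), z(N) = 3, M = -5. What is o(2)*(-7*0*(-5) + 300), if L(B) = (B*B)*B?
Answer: -184500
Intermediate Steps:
L(B) = B³ (L(B) = B²*B = B³)
o(D) = (-125 + D)*(3 + D) (o(D) = (D + (-5)³)*(D + 3) = (D - 125)*(3 + D) = (-125 + D)*(3 + D))
o(2)*(-7*0*(-5) + 300) = (-375 + 2² - 122*2)*(-7*0*(-5) + 300) = (-375 + 4 - 244)*(0*(-5) + 300) = -615*(0 + 300) = -615*300 = -184500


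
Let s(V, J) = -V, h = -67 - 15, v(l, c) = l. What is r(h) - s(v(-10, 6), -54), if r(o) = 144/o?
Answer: -482/41 ≈ -11.756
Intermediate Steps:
h = -82
r(h) - s(v(-10, 6), -54) = 144/(-82) - (-1)*(-10) = 144*(-1/82) - 1*10 = -72/41 - 10 = -482/41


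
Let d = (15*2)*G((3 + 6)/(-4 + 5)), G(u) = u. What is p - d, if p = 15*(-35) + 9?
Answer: -786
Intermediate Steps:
p = -516 (p = -525 + 9 = -516)
d = 270 (d = (15*2)*((3 + 6)/(-4 + 5)) = 30*(9/1) = 30*(9*1) = 30*9 = 270)
p - d = -516 - 1*270 = -516 - 270 = -786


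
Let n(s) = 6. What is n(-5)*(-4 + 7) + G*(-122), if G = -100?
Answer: 12218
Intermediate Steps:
n(-5)*(-4 + 7) + G*(-122) = 6*(-4 + 7) - 100*(-122) = 6*3 + 12200 = 18 + 12200 = 12218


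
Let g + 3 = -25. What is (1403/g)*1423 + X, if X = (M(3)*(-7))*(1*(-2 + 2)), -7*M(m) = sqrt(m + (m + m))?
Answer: -1996469/28 ≈ -71303.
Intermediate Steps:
g = -28 (g = -3 - 25 = -28)
M(m) = -sqrt(3)*sqrt(m)/7 (M(m) = -sqrt(m + (m + m))/7 = -sqrt(m + 2*m)/7 = -sqrt(3)*sqrt(m)/7)
X = 0 (X = (-sqrt(3)*sqrt(3)/7*(-7))*(1*(-2 + 2)) = (-3/7*(-7))*(1*0) = 3*0 = 0)
(1403/g)*1423 + X = (1403/(-28))*1423 + 0 = (1403*(-1/28))*1423 + 0 = -1403/28*1423 + 0 = -1996469/28 + 0 = -1996469/28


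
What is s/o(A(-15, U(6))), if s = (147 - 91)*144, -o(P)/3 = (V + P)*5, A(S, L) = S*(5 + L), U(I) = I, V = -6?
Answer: 896/285 ≈ 3.1439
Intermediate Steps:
o(P) = 90 - 15*P (o(P) = -3*(-6 + P)*5 = -3*(-30 + 5*P) = 90 - 15*P)
s = 8064 (s = 56*144 = 8064)
s/o(A(-15, U(6))) = 8064/(90 - (-225)*(5 + 6)) = 8064/(90 - (-225)*11) = 8064/(90 - 15*(-165)) = 8064/(90 + 2475) = 8064/2565 = 8064*(1/2565) = 896/285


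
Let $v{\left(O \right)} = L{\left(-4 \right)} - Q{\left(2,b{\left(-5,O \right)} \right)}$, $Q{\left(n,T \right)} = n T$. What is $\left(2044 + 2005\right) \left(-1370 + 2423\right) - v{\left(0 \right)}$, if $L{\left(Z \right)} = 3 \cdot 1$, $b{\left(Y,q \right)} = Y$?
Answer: $4263584$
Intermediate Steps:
$L{\left(Z \right)} = 3$
$Q{\left(n,T \right)} = T n$
$v{\left(O \right)} = 13$ ($v{\left(O \right)} = 3 - \left(-5\right) 2 = 3 - -10 = 3 + 10 = 13$)
$\left(2044 + 2005\right) \left(-1370 + 2423\right) - v{\left(0 \right)} = \left(2044 + 2005\right) \left(-1370 + 2423\right) - 13 = 4049 \cdot 1053 - 13 = 4263597 - 13 = 4263584$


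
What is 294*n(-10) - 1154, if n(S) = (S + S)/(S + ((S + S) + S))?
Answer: -1007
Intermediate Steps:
n(S) = ½ (n(S) = (2*S)/(S + (2*S + S)) = (2*S)/(S + 3*S) = (2*S)/((4*S)) = (2*S)*(1/(4*S)) = ½)
294*n(-10) - 1154 = 294*(½) - 1154 = 147 - 1154 = -1007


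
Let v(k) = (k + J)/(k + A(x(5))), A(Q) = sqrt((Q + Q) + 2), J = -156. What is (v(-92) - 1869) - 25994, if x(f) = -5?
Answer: -29504065/1059 + 62*I*sqrt(2)/1059 ≈ -27860.0 + 0.082796*I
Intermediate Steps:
A(Q) = sqrt(2 + 2*Q) (A(Q) = sqrt(2*Q + 2) = sqrt(2 + 2*Q))
v(k) = (-156 + k)/(k + 2*I*sqrt(2)) (v(k) = (k - 156)/(k + sqrt(2 + 2*(-5))) = (-156 + k)/(k + sqrt(2 - 10)) = (-156 + k)/(k + sqrt(-8)) = (-156 + k)/(k + 2*I*sqrt(2)))
(v(-92) - 1869) - 25994 = ((-156 - 92)/(-92 + 2*I*sqrt(2)) - 1869) - 25994 = (-248/(-92 + 2*I*sqrt(2)) - 1869) - 25994 = (-1869 - 248/(-92 + 2*I*sqrt(2))) - 25994 = -27863 - 248/(-92 + 2*I*sqrt(2))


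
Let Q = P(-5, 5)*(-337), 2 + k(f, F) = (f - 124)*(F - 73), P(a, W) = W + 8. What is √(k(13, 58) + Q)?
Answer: 3*I*√302 ≈ 52.134*I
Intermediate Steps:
P(a, W) = 8 + W
k(f, F) = -2 + (-124 + f)*(-73 + F) (k(f, F) = -2 + (f - 124)*(F - 73) = -2 + (-124 + f)*(-73 + F))
Q = -4381 (Q = (8 + 5)*(-337) = 13*(-337) = -4381)
√(k(13, 58) + Q) = √((9050 - 124*58 - 73*13 + 58*13) - 4381) = √((9050 - 7192 - 949 + 754) - 4381) = √(1663 - 4381) = √(-2718) = 3*I*√302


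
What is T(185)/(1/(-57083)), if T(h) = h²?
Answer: -1953665675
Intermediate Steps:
T(185)/(1/(-57083)) = 185²/(1/(-57083)) = 34225/(-1/57083) = 34225*(-57083) = -1953665675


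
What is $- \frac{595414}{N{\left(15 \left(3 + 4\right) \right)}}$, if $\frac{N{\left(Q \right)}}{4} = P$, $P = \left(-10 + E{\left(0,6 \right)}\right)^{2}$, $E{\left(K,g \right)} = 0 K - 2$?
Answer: $- \frac{297707}{288} \approx -1033.7$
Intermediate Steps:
$E{\left(K,g \right)} = -2$ ($E{\left(K,g \right)} = 0 - 2 = -2$)
$P = 144$ ($P = \left(-10 - 2\right)^{2} = \left(-12\right)^{2} = 144$)
$N{\left(Q \right)} = 576$ ($N{\left(Q \right)} = 4 \cdot 144 = 576$)
$- \frac{595414}{N{\left(15 \left(3 + 4\right) \right)}} = - \frac{595414}{576} = \left(-595414\right) \frac{1}{576} = - \frac{297707}{288}$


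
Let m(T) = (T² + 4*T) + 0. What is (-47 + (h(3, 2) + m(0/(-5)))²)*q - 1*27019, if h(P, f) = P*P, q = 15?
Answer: -26509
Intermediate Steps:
h(P, f) = P²
m(T) = T² + 4*T
(-47 + (h(3, 2) + m(0/(-5)))²)*q - 1*27019 = (-47 + (3² + (0/(-5))*(4 + 0/(-5)))²)*15 - 1*27019 = (-47 + (9 + (0*(-⅕))*(4 + 0*(-⅕)))²)*15 - 27019 = (-47 + (9 + 0*(4 + 0))²)*15 - 27019 = (-47 + (9 + 0*4)²)*15 - 27019 = (-47 + (9 + 0)²)*15 - 27019 = (-47 + 9²)*15 - 27019 = (-47 + 81)*15 - 27019 = 34*15 - 27019 = 510 - 27019 = -26509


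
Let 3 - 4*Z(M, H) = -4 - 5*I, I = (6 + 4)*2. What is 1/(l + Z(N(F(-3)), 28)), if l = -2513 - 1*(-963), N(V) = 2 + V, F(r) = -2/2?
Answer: -4/6093 ≈ -0.00065649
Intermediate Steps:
I = 20 (I = 10*2 = 20)
F(r) = -1 (F(r) = -2*½ = -1)
Z(M, H) = 107/4 (Z(M, H) = ¾ - (-4 - 5*20)/4 = ¾ - (-4 - 100)/4 = ¾ - ¼*(-104) = ¾ + 26 = 107/4)
l = -1550 (l = -2513 + 963 = -1550)
1/(l + Z(N(F(-3)), 28)) = 1/(-1550 + 107/4) = 1/(-6093/4) = -4/6093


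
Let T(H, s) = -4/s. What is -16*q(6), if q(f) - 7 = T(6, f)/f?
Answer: -992/9 ≈ -110.22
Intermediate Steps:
q(f) = 7 - 4/f² (q(f) = 7 + (-4/f)/f = 7 - 4/f²)
-16*q(6) = -16*(7 - 4/6²) = -16*(7 - 4*1/36) = -16*(7 - ⅑) = -16*62/9 = -992/9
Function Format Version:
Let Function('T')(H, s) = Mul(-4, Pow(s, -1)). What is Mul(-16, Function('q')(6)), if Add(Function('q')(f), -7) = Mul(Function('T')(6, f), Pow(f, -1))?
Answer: Rational(-992, 9) ≈ -110.22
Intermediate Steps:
Function('q')(f) = Add(7, Mul(-4, Pow(f, -2))) (Function('q')(f) = Add(7, Mul(Mul(-4, Pow(f, -1)), Pow(f, -1))) = Add(7, Mul(-4, Pow(f, -2))))
Mul(-16, Function('q')(6)) = Mul(-16, Add(7, Mul(-4, Pow(6, -2)))) = Mul(-16, Add(7, Mul(-4, Rational(1, 36)))) = Mul(-16, Add(7, Rational(-1, 9))) = Mul(-16, Rational(62, 9)) = Rational(-992, 9)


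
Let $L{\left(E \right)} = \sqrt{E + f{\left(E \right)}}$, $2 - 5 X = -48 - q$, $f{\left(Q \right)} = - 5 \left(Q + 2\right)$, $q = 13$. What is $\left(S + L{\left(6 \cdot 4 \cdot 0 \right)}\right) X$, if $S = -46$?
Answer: $- \frac{2898}{5} + \frac{63 i \sqrt{10}}{5} \approx -579.6 + 39.845 i$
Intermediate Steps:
$f{\left(Q \right)} = -10 - 5 Q$ ($f{\left(Q \right)} = - 5 \left(2 + Q\right) = -10 - 5 Q$)
$X = \frac{63}{5}$ ($X = \frac{2}{5} - \frac{-48 - 13}{5} = \frac{2}{5} - - \frac{61}{5} = \frac{2}{5} + \frac{61}{5} = \frac{63}{5} \approx 12.6$)
$L{\left(E \right)} = \sqrt{-10 - 4 E}$ ($L{\left(E \right)} = \sqrt{E - \left(10 + 5 E\right)} = \sqrt{-10 - 4 E}$)
$\left(S + L{\left(6 \cdot 4 \cdot 0 \right)}\right) X = \left(-46 + \sqrt{-10 - 4 \cdot 6 \cdot 4 \cdot 0}\right) \frac{63}{5} = \left(-46 + \sqrt{-10 - 4 \cdot 24 \cdot 0}\right) \frac{63}{5} = \left(-46 + \sqrt{-10 - 0}\right) \frac{63}{5} = \left(-46 + \sqrt{-10 + 0}\right) \frac{63}{5} = \left(-46 + \sqrt{-10}\right) \frac{63}{5} = \left(-46 + i \sqrt{10}\right) \frac{63}{5} = - \frac{2898}{5} + \frac{63 i \sqrt{10}}{5}$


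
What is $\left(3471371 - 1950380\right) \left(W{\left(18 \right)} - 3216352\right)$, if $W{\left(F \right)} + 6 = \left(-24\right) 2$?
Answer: $-4892124578346$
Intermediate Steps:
$W{\left(F \right)} = -54$ ($W{\left(F \right)} = -6 - 48 = -54$)
$\left(3471371 - 1950380\right) \left(W{\left(18 \right)} - 3216352\right) = \left(3471371 - 1950380\right) \left(-54 - 3216352\right) = 1520991 \left(-3216406\right) = -4892124578346$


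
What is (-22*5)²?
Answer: 12100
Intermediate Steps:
(-22*5)² = (-110)² = 12100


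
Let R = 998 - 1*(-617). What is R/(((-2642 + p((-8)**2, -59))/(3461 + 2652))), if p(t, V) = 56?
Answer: -9872495/2586 ≈ -3817.7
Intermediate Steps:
R = 1615 (R = 998 + 617 = 1615)
R/(((-2642 + p((-8)**2, -59))/(3461 + 2652))) = 1615/(((-2642 + 56)/(3461 + 2652))) = 1615/((-2586/6113)) = 1615/((-2586*1/6113)) = 1615/(-2586/6113) = 1615*(-6113/2586) = -9872495/2586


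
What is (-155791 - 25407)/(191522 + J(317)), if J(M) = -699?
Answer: -181198/190823 ≈ -0.94956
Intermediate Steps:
(-155791 - 25407)/(191522 + J(317)) = (-155791 - 25407)/(191522 - 699) = -181198/190823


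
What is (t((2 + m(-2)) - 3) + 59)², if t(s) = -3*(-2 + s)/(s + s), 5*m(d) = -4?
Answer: 112225/36 ≈ 3117.4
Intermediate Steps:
m(d) = -⅘ (m(d) = (⅕)*(-4) = -⅘)
t(s) = -3*(-2 + s)/(2*s)
(t((2 + m(-2)) - 3) + 59)² = ((-3/2 + 3/((2 - ⅘) - 3)) + 59)² = ((-3/2 + 3/(6/5 - 3)) + 59)² = ((-3/2 + 3/(-9/5)) + 59)² = ((-3/2 + 3*(-5/9)) + 59)² = ((-3/2 - 5/3) + 59)² = (-19/6 + 59)² = (335/6)² = 112225/36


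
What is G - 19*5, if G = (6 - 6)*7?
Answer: -95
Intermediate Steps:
G = 0 (G = 0*7 = 0)
G - 19*5 = 0 - 19*5 = 0 - 95 = -95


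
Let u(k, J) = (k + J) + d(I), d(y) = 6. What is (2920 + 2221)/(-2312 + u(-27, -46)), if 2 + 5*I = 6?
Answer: -5141/2379 ≈ -2.1610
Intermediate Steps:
I = ⅘ (I = -⅖ + (⅕)*6 = -⅖ + 6/5 = ⅘ ≈ 0.80000)
u(k, J) = 6 + J + k (u(k, J) = (k + J) + 6 = (J + k) + 6 = 6 + J + k)
(2920 + 2221)/(-2312 + u(-27, -46)) = (2920 + 2221)/(-2312 + (6 - 46 - 27)) = 5141/(-2312 - 67) = 5141/(-2379) = 5141*(-1/2379) = -5141/2379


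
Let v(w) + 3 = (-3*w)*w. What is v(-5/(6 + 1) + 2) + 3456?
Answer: 168954/49 ≈ 3448.0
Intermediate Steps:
v(w) = -3 - 3*w² (v(w) = -3 + (-3*w)*w = -3 - 3*w²)
v(-5/(6 + 1) + 2) + 3456 = (-3 - 3*(-5/(6 + 1) + 2)²) + 3456 = (-3 - 3*(-5/7 + 2)²) + 3456 = (-3 - 3*(9/7)²) + 3456 = (-3 - 3*81/49) + 3456 = (-3 - 243/49) + 3456 = -390/49 + 3456 = 168954/49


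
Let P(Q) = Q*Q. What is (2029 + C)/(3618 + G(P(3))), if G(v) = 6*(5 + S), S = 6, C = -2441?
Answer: -103/921 ≈ -0.11184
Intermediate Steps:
P(Q) = Q**2
G(v) = 66 (G(v) = 6*(5 + 6) = 6*11 = 66)
(2029 + C)/(3618 + G(P(3))) = (2029 - 2441)/(3618 + 66) = -412/3684 = -412*1/3684 = -103/921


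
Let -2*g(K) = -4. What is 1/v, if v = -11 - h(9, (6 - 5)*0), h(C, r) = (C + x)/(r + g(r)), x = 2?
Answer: -2/33 ≈ -0.060606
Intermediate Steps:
g(K) = 2 (g(K) = -½*(-4) = 2)
h(C, r) = (2 + C)/(2 + r) (h(C, r) = (C + 2)/(r + 2) = (2 + C)/(2 + r))
v = -33/2 (v = -11 - (2 + 9)/(2 + (6 - 5)*0) = -11 - 11/(2 + 1*0) = -11 - 11/(2 + 0) = -11 - 11/2 = -33/2 ≈ -16.500)
1/v = 1/(-33/2) = -2/33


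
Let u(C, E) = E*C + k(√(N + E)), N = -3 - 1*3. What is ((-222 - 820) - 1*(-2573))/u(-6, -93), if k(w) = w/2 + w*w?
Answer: -3062*I/(-918*I + 3*√11) ≈ 3.3351 - 0.036148*I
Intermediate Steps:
N = -6 (N = -3 - 3 = -6)
k(w) = w² + w/2 (k(w) = w*(½) + w² = w/2 + w² = w² + w/2)
u(C, E) = C*E + √(-6 + E)*(½ + √(-6 + E)) (u(C, E) = E*C + √(-6 + E)*(½ + √(-6 + E)) = C*E + √(-6 + E)*(½ + √(-6 + E)))
((-222 - 820) - 1*(-2573))/u(-6, -93) = ((-222 - 820) - 1*(-2573))/(-6 - 93 + √(-6 - 93)/2 - 6*(-93)) = (-1042 + 2573)/(-6 - 93 + √(-99)/2 + 558) = 1531/(-6 - 93 + (3*I*√11)/2 + 558) = 1531/(-6 - 93 + 3*I*√11/2 + 558) = 1531/(459 + 3*I*√11/2)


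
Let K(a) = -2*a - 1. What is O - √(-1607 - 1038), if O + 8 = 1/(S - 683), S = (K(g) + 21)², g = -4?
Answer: -807/101 - 23*I*√5 ≈ -7.9901 - 51.43*I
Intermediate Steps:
K(a) = -1 - 2*a
S = 784 (S = ((-1 - 2*(-4)) + 21)² = ((-1 + 8) + 21)² = (7 + 21)² = 28² = 784)
O = -807/101 (O = -8 + 1/(784 - 683) = -8 + 1/101 = -807/101 ≈ -7.9901)
O - √(-1607 - 1038) = -807/101 - √(-1607 - 1038) = -807/101 - √(-2645) = -807/101 - 23*I*√5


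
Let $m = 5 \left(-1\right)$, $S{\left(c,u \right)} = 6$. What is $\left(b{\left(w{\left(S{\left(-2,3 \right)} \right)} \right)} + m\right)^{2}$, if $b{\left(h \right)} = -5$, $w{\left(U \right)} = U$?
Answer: $100$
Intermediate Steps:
$m = -5$
$\left(b{\left(w{\left(S{\left(-2,3 \right)} \right)} \right)} + m\right)^{2} = \left(-5 - 5\right)^{2} = \left(-10\right)^{2} = 100$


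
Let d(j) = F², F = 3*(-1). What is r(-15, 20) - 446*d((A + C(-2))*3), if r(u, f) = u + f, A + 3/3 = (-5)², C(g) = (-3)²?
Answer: -4009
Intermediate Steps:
C(g) = 9
A = 24 (A = -1 + (-5)² = -1 + 25 = 24)
r(u, f) = f + u
F = -3
d(j) = 9 (d(j) = (-3)² = 9)
r(-15, 20) - 446*d((A + C(-2))*3) = (20 - 15) - 446*9 = 5 - 4014 = -4009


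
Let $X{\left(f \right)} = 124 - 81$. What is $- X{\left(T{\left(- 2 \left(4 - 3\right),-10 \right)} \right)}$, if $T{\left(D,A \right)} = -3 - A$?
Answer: $-43$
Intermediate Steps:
$X{\left(f \right)} = 43$ ($X{\left(f \right)} = 124 - 81 = 43$)
$- X{\left(T{\left(- 2 \left(4 - 3\right),-10 \right)} \right)} = \left(-1\right) 43 = -43$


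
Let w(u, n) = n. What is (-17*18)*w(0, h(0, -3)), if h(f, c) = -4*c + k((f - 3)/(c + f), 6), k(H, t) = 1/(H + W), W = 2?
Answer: -3774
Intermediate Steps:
k(H, t) = 1/(2 + H) (k(H, t) = 1/(H + 2) = 1/(2 + H))
h(f, c) = 1/(2 + (-3 + f)/(c + f)) - 4*c (h(f, c) = -4*c + 1/(2 + (f - 3)/(c + f)) = -4*c + 1/(2 + (-3 + f)/(c + f)) = 1/(2 + (-3 + f)/(c + f)) - 4*c)
(-17*18)*w(0, h(0, -3)) = (-17*18)*(1/(2 + (-3 + 0)/(-3 + 0)) - 4*(-3)) = -306*(1/(2 - 3/(-3)) + 12) = -306*(1/(2 - ⅓*(-3)) + 12) = -306*(1/(2 + 1) + 12) = -306*(1/3 + 12) = -306*(⅓ + 12) = -306*37/3 = -3774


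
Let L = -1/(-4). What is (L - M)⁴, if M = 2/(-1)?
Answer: 6561/256 ≈ 25.629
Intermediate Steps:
L = ¼ (L = -1*(-¼) = ¼ ≈ 0.25000)
M = -2 (M = 2*(-1) = -2)
(L - M)⁴ = (¼ - 1*(-2))⁴ = (¼ + 2)⁴ = (9/4)⁴ = 6561/256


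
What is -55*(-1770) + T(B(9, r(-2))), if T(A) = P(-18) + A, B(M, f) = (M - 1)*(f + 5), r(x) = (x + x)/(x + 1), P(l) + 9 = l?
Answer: 97395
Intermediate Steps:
P(l) = -9 + l
r(x) = 2*x/(1 + x) (r(x) = (2*x)/(1 + x) = 2*x/(1 + x))
B(M, f) = (-1 + M)*(5 + f)
T(A) = -27 + A (T(A) = (-9 - 18) + A = -27 + A)
-55*(-1770) + T(B(9, r(-2))) = -55*(-1770) + (-27 + (-5 - 2*(-2)/(1 - 2) + 5*9 + 9*(2*(-2)/(1 - 2)))) = 97350 + (-27 + (-5 - 2*(-2)/(-1) + 45 + 9*(2*(-2)/(-1)))) = 97350 + (-27 + (-5 - 2*(-2)*(-1) + 45 + 9*(2*(-2)*(-1)))) = 97350 + (-27 + (-5 - 1*4 + 45 + 9*4)) = 97350 + (-27 + (-5 - 4 + 45 + 36)) = 97350 + (-27 + 72) = 97350 + 45 = 97395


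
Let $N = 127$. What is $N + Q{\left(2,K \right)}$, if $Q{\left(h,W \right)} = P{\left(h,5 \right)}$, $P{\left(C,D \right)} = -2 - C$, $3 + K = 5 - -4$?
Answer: $123$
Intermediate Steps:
$K = 6$ ($K = -3 + \left(5 - -4\right) = -3 + \left(5 + 4\right) = -3 + 9 = 6$)
$Q{\left(h,W \right)} = -2 - h$
$N + Q{\left(2,K \right)} = 127 - 4 = 123$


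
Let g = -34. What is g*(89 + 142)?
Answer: -7854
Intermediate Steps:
g*(89 + 142) = -34*(89 + 142) = -34*231 = -7854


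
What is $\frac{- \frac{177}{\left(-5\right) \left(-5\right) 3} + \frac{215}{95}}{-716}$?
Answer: $\frac{23}{170050} \approx 0.00013525$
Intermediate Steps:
$\frac{- \frac{177}{\left(-5\right) \left(-5\right) 3} + \frac{215}{95}}{-716} = \left(- \frac{177}{25 \cdot 3} + 215 \cdot \frac{1}{95}\right) \left(- \frac{1}{716}\right) = \left(- \frac{177}{75} + \frac{43}{19}\right) \left(- \frac{1}{716}\right) = \left(\left(-177\right) \frac{1}{75} + \frac{43}{19}\right) \left(- \frac{1}{716}\right) = \left(- \frac{59}{25} + \frac{43}{19}\right) \left(- \frac{1}{716}\right) = \left(- \frac{46}{475}\right) \left(- \frac{1}{716}\right) = \frac{23}{170050}$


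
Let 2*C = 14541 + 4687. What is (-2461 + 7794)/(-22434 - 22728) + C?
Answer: 434182135/45162 ≈ 9613.9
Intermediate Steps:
C = 9614 (C = (14541 + 4687)/2 = (1/2)*19228 = 9614)
(-2461 + 7794)/(-22434 - 22728) + C = (-2461 + 7794)/(-22434 - 22728) + 9614 = 5333/(-45162) + 9614 = 5333*(-1/45162) + 9614 = -5333/45162 + 9614 = 434182135/45162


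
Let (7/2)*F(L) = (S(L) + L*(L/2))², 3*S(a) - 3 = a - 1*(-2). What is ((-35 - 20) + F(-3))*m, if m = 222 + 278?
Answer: -1492250/63 ≈ -23687.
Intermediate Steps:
m = 500
S(a) = 5/3 + a/3 (S(a) = 1 + (a - 1*(-2))/3 = 1 + (a + 2)/3 = 1 + (2 + a)/3 = 1 + (⅔ + a/3) = 5/3 + a/3)
F(L) = 2*(5/3 + L²/2 + L/3)²/7 (F(L) = 2*((5/3 + L/3) + L*(L/2))²/7 = 2*((5/3 + L/3) + L²/2)²/7 = 2*(5/3 + L²/2 + L/3)²/7)
((-35 - 20) + F(-3))*m = ((-35 - 20) + (10 + 2*(-3) + 3*(-3)²)²/126)*500 = (-55 + (10 - 6 + 3*9)²/126)*500 = (-55 + (10 - 6 + 27)²/126)*500 = (-55 + (1/126)*31²)*500 = (-55 + (1/126)*961)*500 = (-55 + 961/126)*500 = -5969/126*500 = -1492250/63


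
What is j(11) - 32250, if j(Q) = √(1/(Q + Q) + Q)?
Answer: -32250 + 9*√66/22 ≈ -32247.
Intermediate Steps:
j(Q) = √(Q + 1/(2*Q)) (j(Q) = √(1/(2*Q) + Q) = √(Q + 1/(2*Q)))
j(11) - 32250 = √(2/11 + 4*11)/2 - 32250 = √(2*(1/11) + 44)/2 - 32250 = √(2/11 + 44)/2 - 32250 = √(486/11)/2 - 32250 = (9*√66/11)/2 - 32250 = 9*√66/22 - 32250 = -32250 + 9*√66/22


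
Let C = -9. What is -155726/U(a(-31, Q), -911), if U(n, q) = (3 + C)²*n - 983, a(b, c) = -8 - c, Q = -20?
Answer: 155726/551 ≈ 282.62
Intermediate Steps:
U(n, q) = -983 + 36*n (U(n, q) = (3 - 9)²*n - 983 = (-6)²*n - 983 = 36*n - 983 = -983 + 36*n)
-155726/U(a(-31, Q), -911) = -155726/(-983 + 36*(-8 - 1*(-20))) = -155726/(-983 + 36*(-8 + 20)) = -155726/(-983 + 36*12) = -155726/(-983 + 432) = -155726/(-551) = -155726*(-1/551) = 155726/551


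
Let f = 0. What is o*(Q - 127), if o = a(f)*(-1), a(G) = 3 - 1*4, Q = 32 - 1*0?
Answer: -95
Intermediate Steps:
Q = 32 (Q = 32 + 0 = 32)
a(G) = -1 (a(G) = 3 - 4 = -1)
o = 1 (o = -1*(-1) = 1)
o*(Q - 127) = 1*(32 - 127) = 1*(-95) = -95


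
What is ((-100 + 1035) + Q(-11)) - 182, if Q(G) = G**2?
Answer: 874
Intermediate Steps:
((-100 + 1035) + Q(-11)) - 182 = ((-100 + 1035) + (-11)**2) - 182 = (935 + 121) - 182 = 1056 - 182 = 874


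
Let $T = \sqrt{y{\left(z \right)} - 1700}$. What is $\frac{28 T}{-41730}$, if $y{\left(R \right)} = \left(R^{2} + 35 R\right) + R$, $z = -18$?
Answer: $- \frac{28 i \sqrt{506}}{20865} \approx - 0.030187 i$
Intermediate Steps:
$y{\left(R \right)} = R^{2} + 36 R$
$T = 2 i \sqrt{506}$ ($T = \sqrt{- 18 \left(36 - 18\right) - 1700} = \sqrt{\left(-18\right) 18 - 1700} = \sqrt{-324 - 1700} = \sqrt{-2024} = 2 i \sqrt{506} \approx 44.989 i$)
$\frac{28 T}{-41730} = \frac{28 \cdot 2 i \sqrt{506}}{-41730} = 56 i \sqrt{506} \left(- \frac{1}{41730}\right) = - \frac{28 i \sqrt{506}}{20865}$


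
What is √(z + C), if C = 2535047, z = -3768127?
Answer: 2*I*√308270 ≈ 1110.4*I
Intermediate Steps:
√(z + C) = √(-3768127 + 2535047) = √(-1233080) = 2*I*√308270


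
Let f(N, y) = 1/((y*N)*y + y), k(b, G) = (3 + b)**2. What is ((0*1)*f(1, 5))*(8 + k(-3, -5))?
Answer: 0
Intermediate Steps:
f(N, y) = 1/(y + N*y**2) (f(N, y) = 1/((N*y)*y + y) = 1/(N*y**2 + y) = 1/(y + N*y**2))
((0*1)*f(1, 5))*(8 + k(-3, -5)) = ((0*1)*(1/(5*(1 + 1*5))))*(8 + (3 - 3)**2) = (0*(1/(5*(1 + 5))))*(8 + 0**2) = (0*((1/5)/6))*(8 + 0) = (0*((1/5)*(1/6)))*8 = (0*(1/30))*8 = 0*8 = 0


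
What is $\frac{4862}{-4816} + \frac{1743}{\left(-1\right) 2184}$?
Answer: $- \frac{28293}{15652} \approx -1.8076$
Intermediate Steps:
$\frac{4862}{-4816} + \frac{1743}{\left(-1\right) 2184} = 4862 \left(- \frac{1}{4816}\right) + \frac{1743}{-2184} = - \frac{2431}{2408} + 1743 \left(- \frac{1}{2184}\right) = - \frac{2431}{2408} - \frac{83}{104} = - \frac{28293}{15652}$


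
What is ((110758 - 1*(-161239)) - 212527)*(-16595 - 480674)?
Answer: -29572587430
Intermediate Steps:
((110758 - 1*(-161239)) - 212527)*(-16595 - 480674) = ((110758 + 161239) - 212527)*(-497269) = (271997 - 212527)*(-497269) = 59470*(-497269) = -29572587430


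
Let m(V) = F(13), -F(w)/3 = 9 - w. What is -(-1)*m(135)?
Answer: 12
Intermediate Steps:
F(w) = -27 + 3*w (F(w) = -3*(9 - w) = -27 + 3*w)
m(V) = 12 (m(V) = -27 + 3*13 = -27 + 39 = 12)
-(-1)*m(135) = -(-1)*12 = -1*(-12) = 12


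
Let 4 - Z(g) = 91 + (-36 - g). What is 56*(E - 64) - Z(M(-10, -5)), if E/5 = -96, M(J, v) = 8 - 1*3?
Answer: -30418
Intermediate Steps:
M(J, v) = 5 (M(J, v) = 8 - 3 = 5)
E = -480 (E = 5*(-96) = -480)
Z(g) = -51 + g (Z(g) = 4 - (91 + (-36 - g)) = 4 - (55 - g) = 4 + (-55 + g) = -51 + g)
56*(E - 64) - Z(M(-10, -5)) = 56*(-480 - 64) - (-51 + 5) = 56*(-544) - 1*(-46) = -30464 + 46 = -30418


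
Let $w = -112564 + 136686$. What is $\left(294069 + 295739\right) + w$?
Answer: $613930$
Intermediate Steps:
$w = 24122$
$\left(294069 + 295739\right) + w = \left(294069 + 295739\right) + 24122 = 589808 + 24122 = 613930$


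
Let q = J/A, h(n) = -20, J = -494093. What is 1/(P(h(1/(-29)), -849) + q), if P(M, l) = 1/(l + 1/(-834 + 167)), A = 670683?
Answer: -379797051972/280244305973 ≈ -1.3552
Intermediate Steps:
P(M, l) = 1/(-1/667 + l) (P(M, l) = 1/(l + 1/(-667)) = 1/(l - 1/667) = 1/(-1/667 + l))
q = -494093/670683 ≈ -0.73670
1/(P(h(1/(-29)), -849) + q) = 1/(667/(-1 + 667*(-849)) - 494093/670683) = 1/(667/(-1 - 566283) - 494093/670683) = 1/(667/(-566284) - 494093/670683) = 1/(667*(-1/566284) - 494093/670683) = 1/(-667/566284 - 494093/670683) = 1/(-280244305973/379797051972) = -379797051972/280244305973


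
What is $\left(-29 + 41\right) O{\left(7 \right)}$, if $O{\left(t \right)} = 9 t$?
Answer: $756$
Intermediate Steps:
$\left(-29 + 41\right) O{\left(7 \right)} = \left(-29 + 41\right) 9 \cdot 7 = 12 \cdot 63 = 756$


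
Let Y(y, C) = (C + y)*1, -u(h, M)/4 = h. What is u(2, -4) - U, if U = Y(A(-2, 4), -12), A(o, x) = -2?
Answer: 6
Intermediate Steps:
u(h, M) = -4*h
Y(y, C) = C + y
U = -14 (U = -12 - 2 = -14)
u(2, -4) - U = -4*2 - 1*(-14) = -8 + 14 = 6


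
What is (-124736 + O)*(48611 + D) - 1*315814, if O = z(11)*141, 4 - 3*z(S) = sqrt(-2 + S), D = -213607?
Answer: 20572870430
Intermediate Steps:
z(S) = 4/3 - sqrt(-2 + S)/3
O = 47 (O = (4/3 - sqrt(-2 + 11)/3)*141 = (4/3 - sqrt(9)/3)*141 = (4/3 - 1/3*3)*141 = (4/3 - 1)*141 = (1/3)*141 = 47)
(-124736 + O)*(48611 + D) - 1*315814 = (-124736 + 47)*(48611 - 213607) - 1*315814 = -124689*(-164996) - 315814 = 20573186244 - 315814 = 20572870430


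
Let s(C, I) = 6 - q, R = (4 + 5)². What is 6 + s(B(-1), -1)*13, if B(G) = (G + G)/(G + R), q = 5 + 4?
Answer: -33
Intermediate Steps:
R = 81 (R = 9² = 81)
q = 9
B(G) = 2*G/(81 + G) (B(G) = (G + G)/(G + 81) = (2*G)/(81 + G) = 2*G/(81 + G))
s(C, I) = -3 (s(C, I) = 6 - 1*9 = 6 - 9 = -3)
6 + s(B(-1), -1)*13 = 6 - 3*13 = 6 - 39 = -33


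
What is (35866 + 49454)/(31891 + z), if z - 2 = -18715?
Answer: 42660/6589 ≈ 6.4744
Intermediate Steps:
z = -18713 (z = 2 - 18715 = -18713)
(35866 + 49454)/(31891 + z) = (35866 + 49454)/(31891 - 18713) = 85320/13178 = 85320*(1/13178) = 42660/6589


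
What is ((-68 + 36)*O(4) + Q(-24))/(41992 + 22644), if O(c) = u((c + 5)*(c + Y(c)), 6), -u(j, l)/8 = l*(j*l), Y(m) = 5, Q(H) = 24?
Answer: 186630/16159 ≈ 11.550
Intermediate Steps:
u(j, l) = -8*j*l**2 (u(j, l) = -8*l*j*l = -8*j*l**2)
O(c) = -288*(5 + c)**2 (O(c) = -8*(c + 5)*(c + 5)*6**2 = -8*(5 + c)*(5 + c)*36 = -8*(5 + c)**2*36 = -288*(5 + c)**2)
((-68 + 36)*O(4) + Q(-24))/(41992 + 22644) = ((-68 + 36)*(-7200 - 2880*4 - 288*4**2) + 24)/(41992 + 22644) = (-32*(-7200 - 11520 - 288*16) + 24)/64636 = (-32*(-7200 - 11520 - 4608) + 24)*(1/64636) = (-32*(-23328) + 24)*(1/64636) = (746496 + 24)*(1/64636) = 746520*(1/64636) = 186630/16159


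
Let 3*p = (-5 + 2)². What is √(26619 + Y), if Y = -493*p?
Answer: 2*√6285 ≈ 158.56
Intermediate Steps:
p = 3 (p = (-5 + 2)²/3 = (⅓)*(-3)² = (⅓)*9 = 3)
Y = -1479 (Y = -493*3 = -1479)
√(26619 + Y) = √(26619 - 1479) = √25140 = 2*√6285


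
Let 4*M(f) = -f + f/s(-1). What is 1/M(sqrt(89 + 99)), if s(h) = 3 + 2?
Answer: -5*sqrt(47)/94 ≈ -0.36466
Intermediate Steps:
s(h) = 5
M(f) = -f/5 (M(f) = (-f + f/5)/4 = (-4*f/5)/4 = -f/5)
1/M(sqrt(89 + 99)) = 1/(-sqrt(89 + 99)/5) = 1/(-2*sqrt(47)/5) = -5*sqrt(47)/94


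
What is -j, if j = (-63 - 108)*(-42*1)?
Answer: -7182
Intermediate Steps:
j = 7182 (j = -171*(-42) = 7182)
-j = -1*7182 = -7182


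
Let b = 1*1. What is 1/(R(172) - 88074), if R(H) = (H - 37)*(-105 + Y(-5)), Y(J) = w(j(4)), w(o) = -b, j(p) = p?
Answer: -1/102384 ≈ -9.7672e-6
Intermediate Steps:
b = 1
w(o) = -1 (w(o) = -1*1 = -1)
Y(J) = -1
R(H) = 3922 - 106*H (R(H) = (H - 37)*(-105 - 1) = (-37 + H)*(-106) = 3922 - 106*H)
1/(R(172) - 88074) = 1/((3922 - 106*172) - 88074) = 1/((3922 - 18232) - 88074) = 1/(-14310 - 88074) = 1/(-102384) = -1/102384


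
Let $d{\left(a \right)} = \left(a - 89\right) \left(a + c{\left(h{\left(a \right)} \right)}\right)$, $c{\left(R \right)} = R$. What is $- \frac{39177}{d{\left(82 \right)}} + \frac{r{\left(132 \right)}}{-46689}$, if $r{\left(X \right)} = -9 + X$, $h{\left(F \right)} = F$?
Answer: $\frac{609664583}{17866324} \approx 34.124$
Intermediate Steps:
$d{\left(a \right)} = 2 a \left(-89 + a\right)$ ($d{\left(a \right)} = \left(a - 89\right) \left(a + a\right) = \left(-89 + a\right) 2 a = 2 a \left(-89 + a\right)$)
$- \frac{39177}{d{\left(82 \right)}} + \frac{r{\left(132 \right)}}{-46689} = - \frac{39177}{2 \cdot 82 \left(-89 + 82\right)} + \frac{-9 + 132}{-46689} = - \frac{39177}{2 \cdot 82 \left(-7\right)} + 123 \left(- \frac{1}{46689}\right) = - \frac{39177}{-1148} - \frac{41}{15563} = \left(-39177\right) \left(- \frac{1}{1148}\right) - \frac{41}{15563} = \frac{39177}{1148} - \frac{41}{15563} = \frac{609664583}{17866324}$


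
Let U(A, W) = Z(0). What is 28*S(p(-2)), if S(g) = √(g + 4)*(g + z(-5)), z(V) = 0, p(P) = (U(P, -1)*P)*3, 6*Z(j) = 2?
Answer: -56*√2 ≈ -79.196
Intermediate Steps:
Z(j) = ⅓ (Z(j) = (⅙)*2 = ⅓)
U(A, W) = ⅓
p(P) = P (p(P) = (P/3)*3 = P)
S(g) = g*√(4 + g) (S(g) = √(g + 4)*(g + 0) = √(4 + g)*g = g*√(4 + g))
28*S(p(-2)) = 28*(-2*√(4 - 2)) = 28*(-2*√2) = -56*√2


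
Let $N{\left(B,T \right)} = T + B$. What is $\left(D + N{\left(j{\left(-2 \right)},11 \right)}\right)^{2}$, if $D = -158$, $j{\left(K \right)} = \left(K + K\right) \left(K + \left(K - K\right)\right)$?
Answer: $19321$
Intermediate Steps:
$j{\left(K \right)} = 2 K^{2}$ ($j{\left(K \right)} = 2 K \left(K + 0\right) = 2 K K = 2 K^{2}$)
$N{\left(B,T \right)} = B + T$
$\left(D + N{\left(j{\left(-2 \right)},11 \right)}\right)^{2} = \left(-158 + \left(2 \left(-2\right)^{2} + 11\right)\right)^{2} = \left(-158 + \left(2 \cdot 4 + 11\right)\right)^{2} = \left(-158 + \left(8 + 11\right)\right)^{2} = \left(-158 + 19\right)^{2} = \left(-139\right)^{2} = 19321$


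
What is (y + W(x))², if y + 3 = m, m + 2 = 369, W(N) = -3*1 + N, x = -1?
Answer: 129600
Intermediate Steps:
W(N) = -3 + N
m = 367 (m = -2 + 369 = 367)
y = 364 (y = -3 + 367 = 364)
(y + W(x))² = (364 + (-3 - 1))² = (364 - 4)² = 360² = 129600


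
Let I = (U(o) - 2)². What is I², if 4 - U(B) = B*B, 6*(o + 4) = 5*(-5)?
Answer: 29422390426081/1679616 ≈ 1.7517e+7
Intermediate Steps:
o = -49/6 (o = -4 + (5*(-5))/6 = -4 + (⅙)*(-25) = -4 - 25/6 = -49/6 ≈ -8.1667)
U(B) = 4 - B² (U(B) = 4 - B*B = 4 - B²)
I = 5424241/1296 (I = ((4 - (-49/6)²) - 2)² = ((4 - 1*2401/36) - 2)² = ((4 - 2401/36) - 2)² = (-2257/36 - 2)² = (-2329/36)² = 5424241/1296 ≈ 4185.4)
I² = (5424241/1296)² = 29422390426081/1679616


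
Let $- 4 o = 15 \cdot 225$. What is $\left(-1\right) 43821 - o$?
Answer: $- \frac{171909}{4} \approx -42977.0$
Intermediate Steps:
$o = - \frac{3375}{4}$ ($o = - \frac{15 \cdot 225}{4} = \left(- \frac{1}{4}\right) 3375 = - \frac{3375}{4} \approx -843.75$)
$\left(-1\right) 43821 - o = \left(-1\right) 43821 - - \frac{3375}{4} = -43821 + \frac{3375}{4} = - \frac{171909}{4}$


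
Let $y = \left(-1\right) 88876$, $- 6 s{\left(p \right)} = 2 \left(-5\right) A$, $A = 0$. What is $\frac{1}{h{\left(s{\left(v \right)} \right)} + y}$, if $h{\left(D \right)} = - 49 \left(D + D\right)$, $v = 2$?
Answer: $- \frac{1}{88876} \approx -1.1252 \cdot 10^{-5}$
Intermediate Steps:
$s{\left(p \right)} = 0$ ($s{\left(p \right)} = - \frac{2 \left(-5\right) 0}{6} = - \frac{\left(-10\right) 0}{6} = \left(- \frac{1}{6}\right) 0 = 0$)
$h{\left(D \right)} = - 98 D$ ($h{\left(D \right)} = - 49 \cdot 2 D = - 98 D$)
$y = -88876$
$\frac{1}{h{\left(s{\left(v \right)} \right)} + y} = \frac{1}{\left(-98\right) 0 - 88876} = \frac{1}{0 - 88876} = \frac{1}{-88876} = - \frac{1}{88876}$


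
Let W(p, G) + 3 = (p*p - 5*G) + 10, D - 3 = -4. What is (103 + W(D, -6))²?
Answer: 19881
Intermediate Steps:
D = -1 (D = 3 - 4 = -1)
W(p, G) = 7 + p² - 5*G (W(p, G) = -3 + ((p*p - 5*G) + 10) = -3 + ((p² - 5*G) + 10) = -3 + (10 + p² - 5*G) = 7 + p² - 5*G)
(103 + W(D, -6))² = (103 + (7 + (-1)² - 5*(-6)))² = (103 + (7 + 1 + 30))² = (103 + 38)² = 141² = 19881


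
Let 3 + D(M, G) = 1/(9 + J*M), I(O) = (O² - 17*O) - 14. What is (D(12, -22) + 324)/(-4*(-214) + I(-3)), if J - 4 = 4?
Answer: 16853/47355 ≈ 0.35589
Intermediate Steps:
J = 8 (J = 4 + 4 = 8)
I(O) = -14 + O² - 17*O
D(M, G) = -3 + 1/(9 + 8*M)
(D(12, -22) + 324)/(-4*(-214) + I(-3)) = (2*(-13 - 12*12)/(9 + 8*12) + 324)/(-4*(-214) + (-14 + (-3)² - 17*(-3))) = (2*(-13 - 144)/(9 + 96) + 324)/(856 + (-14 + 9 + 51)) = (2*(-157)/105 + 324)/(856 + 46) = (2*(1/105)*(-157) + 324)/902 = (-314/105 + 324)*(1/902) = (33706/105)*(1/902) = 16853/47355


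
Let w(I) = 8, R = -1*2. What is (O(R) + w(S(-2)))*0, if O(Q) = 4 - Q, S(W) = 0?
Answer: 0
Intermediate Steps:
R = -2
(O(R) + w(S(-2)))*0 = ((4 - 1*(-2)) + 8)*0 = ((4 + 2) + 8)*0 = (6 + 8)*0 = 14*0 = 0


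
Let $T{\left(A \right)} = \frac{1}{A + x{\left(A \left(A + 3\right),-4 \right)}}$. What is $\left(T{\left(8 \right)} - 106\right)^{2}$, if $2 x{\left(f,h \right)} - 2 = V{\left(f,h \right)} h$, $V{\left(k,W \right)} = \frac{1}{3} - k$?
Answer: $\frac{3435718225}{305809} \approx 11235.0$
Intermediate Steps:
$V{\left(k,W \right)} = \frac{1}{3} - k$
$x{\left(f,h \right)} = 1 + \frac{h \left(\frac{1}{3} - f\right)}{2}$ ($x{\left(f,h \right)} = 1 + \frac{\left(\frac{1}{3} - f\right) h}{2} = 1 + \frac{h \left(\frac{1}{3} - f\right)}{2}$)
$T{\left(A \right)} = \frac{1}{\frac{1}{3} + A + 2 A \left(3 + A\right)}$ ($T{\left(A \right)} = \frac{1}{A - \left(-1 - \frac{2 \left(-1 + 3 A \left(A + 3\right)\right)}{3}\right)} = \frac{1}{A - \left(-1 - \frac{2 \left(-1 + 3 A \left(3 + A\right)\right)}{3}\right)} = \frac{1}{A + \left(1 + \left(- \frac{2}{3} + 2 A \left(3 + A\right)\right)\right)} = \frac{1}{A + \left(\frac{1}{3} + 2 A \left(3 + A\right)\right)} = \frac{1}{\frac{1}{3} + A + 2 A \left(3 + A\right)}$)
$\left(T{\left(8 \right)} - 106\right)^{2} = \left(\frac{3}{1 + 6 \cdot 8^{2} + 21 \cdot 8} - 106\right)^{2} = \left(\frac{3}{1 + 6 \cdot 64 + 168} - 106\right)^{2} = \left(\frac{3}{1 + 384 + 168} - 106\right)^{2} = \left(\frac{3}{553} - 106\right)^{2} = \left(- \frac{58615}{553}\right)^{2} = \frac{3435718225}{305809}$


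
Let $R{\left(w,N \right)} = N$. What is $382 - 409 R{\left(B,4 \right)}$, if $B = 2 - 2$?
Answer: $-1254$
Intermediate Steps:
$B = 0$ ($B = 2 - 2 = 0$)
$382 - 409 R{\left(B,4 \right)} = 382 - 1636 = -1254$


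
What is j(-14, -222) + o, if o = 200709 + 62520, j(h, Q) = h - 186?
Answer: 263029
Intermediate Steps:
j(h, Q) = -186 + h
o = 263229
j(-14, -222) + o = (-186 - 14) + 263229 = -200 + 263229 = 263029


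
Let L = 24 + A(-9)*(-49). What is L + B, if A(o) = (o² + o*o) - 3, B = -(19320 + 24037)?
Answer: -51124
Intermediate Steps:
B = -43357 (B = -1*43357 = -43357)
A(o) = -3 + 2*o² (A(o) = (o² + o²) - 3 = 2*o² - 3 = -3 + 2*o²)
L = -7767 (L = 24 + (-3 + 2*(-9)²)*(-49) = 24 + (-3 + 2*81)*(-49) = 24 + (-3 + 162)*(-49) = 24 + 159*(-49) = 24 - 7791 = -7767)
L + B = -7767 - 43357 = -51124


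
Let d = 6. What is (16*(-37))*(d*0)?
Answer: 0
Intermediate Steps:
(16*(-37))*(d*0) = (16*(-37))*(6*0) = -592*0 = 0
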